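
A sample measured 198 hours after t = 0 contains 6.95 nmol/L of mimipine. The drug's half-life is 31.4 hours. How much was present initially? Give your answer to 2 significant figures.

550 nmol/L

Number of half-lives elapsed: n = 198/31.4 ≈ 6.3057.
A₀ = A × 2^n = 6.95 × 2^6.3057 = 6.95 × 79.107 ≈ 549.79 nmol/L.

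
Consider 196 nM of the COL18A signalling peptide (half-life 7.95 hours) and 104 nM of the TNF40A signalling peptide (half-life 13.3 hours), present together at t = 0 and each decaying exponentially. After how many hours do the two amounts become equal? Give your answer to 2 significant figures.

18 hours

Set 196·(1/2)^(t/7.95) = 104·(1/2)^(t/13.3).
Taking log₂: log₂(196/104) = t·(1/7.95 − 1/13.3).
log₂(1.8846) = 0.91427; 1/7.95 − 1/13.3 = 0.050598.
t = 0.91427 / 0.050598 ≈ 18.069 hours.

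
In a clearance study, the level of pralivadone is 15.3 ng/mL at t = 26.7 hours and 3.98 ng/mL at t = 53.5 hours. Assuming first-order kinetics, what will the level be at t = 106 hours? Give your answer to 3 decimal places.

Over Δt = 53.5 − 26.7 = 26.8 hours, the level fell by a factor of 15.3/3.98 ≈ 3.8442.
n = log₂(3.8442) ≈ 1.9427 half-lives, so t½ = 26.8/1.9427 ≈ 13.795 hours.
From t = 53.5 to t = 106: 3.98 × (1/2)^((106−53.5)/13.795) ≈ 0.28462 ng/mL.

0.285 ng/mL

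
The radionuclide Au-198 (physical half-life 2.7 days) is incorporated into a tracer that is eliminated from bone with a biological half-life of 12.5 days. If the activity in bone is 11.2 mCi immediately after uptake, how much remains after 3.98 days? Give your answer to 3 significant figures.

3.23 mCi

1/t_eff = 1/t_phys + 1/t_biol = 1/2.7 + 1/12.5 = 0.45037 per day.
t_eff = 2.7 × 12.5 / (2.7 + 12.5) ≈ 2.2204 days.
Remaining = 11.2 × (1/2)^(3.98/2.2204) = 11.2 × (1/2)^1.7925 ≈ 3.2332 mCi.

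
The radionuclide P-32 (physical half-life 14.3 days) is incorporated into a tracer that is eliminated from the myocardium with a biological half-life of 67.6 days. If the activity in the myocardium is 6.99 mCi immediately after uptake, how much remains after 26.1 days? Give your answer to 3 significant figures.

1.51 mCi

1/t_eff = 1/t_phys + 1/t_biol = 1/14.3 + 1/67.6 = 0.084723 per day.
t_eff = 14.3 × 67.6 / (14.3 + 67.6) ≈ 11.803 days.
Remaining = 6.99 × (1/2)^(26.1/11.803) = 6.99 × (1/2)^2.2113 ≈ 1.5094 mCi.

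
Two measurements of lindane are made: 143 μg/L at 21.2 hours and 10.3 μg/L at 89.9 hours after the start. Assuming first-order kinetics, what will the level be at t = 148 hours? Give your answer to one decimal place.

Over Δt = 89.9 − 21.2 = 68.7 hours, the level fell by a factor of 143/10.3 ≈ 13.883.
n = log₂(13.883) ≈ 3.7953 half-lives, so t½ = 68.7/3.7953 ≈ 18.101 hours.
From t = 89.9 to t = 148: 10.3 × (1/2)^((148−89.9)/18.101) ≈ 1.1133 μg/L.

1.1 μg/L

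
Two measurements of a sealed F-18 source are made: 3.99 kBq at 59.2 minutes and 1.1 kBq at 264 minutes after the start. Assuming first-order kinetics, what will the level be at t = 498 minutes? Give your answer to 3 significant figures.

0.252 kBq

Over Δt = 264 − 59.2 = 204.8 minutes, the level fell by a factor of 3.99/1.1 ≈ 3.6273.
n = log₂(3.6273) ≈ 1.8589 half-lives, so t½ = 204.8/1.8589 ≈ 110.17 minutes.
From t = 264 to t = 498: 1.1 × (1/2)^((498−264)/110.17) ≈ 0.25236 kBq.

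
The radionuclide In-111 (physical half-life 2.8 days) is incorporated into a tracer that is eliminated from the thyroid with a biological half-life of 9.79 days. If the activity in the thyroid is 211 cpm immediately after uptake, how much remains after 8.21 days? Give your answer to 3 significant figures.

15.5 cpm

1/t_eff = 1/t_phys + 1/t_biol = 1/2.8 + 1/9.79 = 0.45929 per day.
t_eff = 2.8 × 9.79 / (2.8 + 9.79) ≈ 2.1773 days.
Remaining = 211 × (1/2)^(8.21/2.1773) = 211 × (1/2)^3.7708 ≈ 15.459 cpm.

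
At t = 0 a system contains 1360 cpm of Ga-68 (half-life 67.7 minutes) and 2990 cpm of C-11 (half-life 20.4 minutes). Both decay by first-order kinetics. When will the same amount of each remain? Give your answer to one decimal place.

Set 1360·(1/2)^(t/67.7) = 2990·(1/2)^(t/20.4).
Taking log₂: log₂(1360/2990) = t·(1/67.7 − 1/20.4).
log₂(0.45485) = -1.1365; 1/67.7 − 1/20.4 = -0.034249.
t = -1.1365 / -0.034249 ≈ 33.185 minutes.

33.2 minutes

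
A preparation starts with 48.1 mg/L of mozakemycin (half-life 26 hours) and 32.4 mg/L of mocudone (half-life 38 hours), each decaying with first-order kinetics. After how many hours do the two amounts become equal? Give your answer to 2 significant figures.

Set 48.1·(1/2)^(t/26) = 32.4·(1/2)^(t/38).
Taking log₂: log₂(48.1/32.4) = t·(1/26 − 1/38).
log₂(1.4846) = 0.57004; 1/26 − 1/38 = 0.012146.
t = 0.57004 / 0.012146 ≈ 46.934 hours.

47 hours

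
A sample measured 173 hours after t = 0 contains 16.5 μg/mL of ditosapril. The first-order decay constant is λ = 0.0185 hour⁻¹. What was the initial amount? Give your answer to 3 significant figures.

405 μg/mL

t½ = ln 2 / λ = 0.69315 / 0.0185 ≈ 37.467 hours.
Number of half-lives elapsed: n = 173/37.467 ≈ 4.6173.
A₀ = A × 2^n = 16.5 × 2^4.6173 = 16.5 × 24.545 ≈ 404.99 μg/mL.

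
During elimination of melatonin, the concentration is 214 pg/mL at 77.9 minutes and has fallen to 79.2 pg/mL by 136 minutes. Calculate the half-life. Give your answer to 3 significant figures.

Over Δt = 136 − 77.9 = 58.1 minutes, the level fell by a factor of 214/79.2 ≈ 2.702.
n = log₂(2.702) ≈ 1.434 half-lives, so t½ = 58.1/1.434 ≈ 40.515 minutes.

40.5 minutes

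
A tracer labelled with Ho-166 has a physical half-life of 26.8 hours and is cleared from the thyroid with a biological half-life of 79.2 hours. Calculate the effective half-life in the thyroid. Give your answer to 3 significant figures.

1/t_eff = 1/t_phys + 1/t_biol = 1/26.8 + 1/79.2 = 0.04994 per hour.
t_eff = 26.8 × 79.2 / (26.8 + 79.2) ≈ 20.024 hours.

20.0 hours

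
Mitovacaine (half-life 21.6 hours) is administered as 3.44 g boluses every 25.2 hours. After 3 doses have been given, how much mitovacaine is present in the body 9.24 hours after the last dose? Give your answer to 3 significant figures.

4.20 g

The 3 doses were given 59.64, 34.44, 9.24 hours ago.
Total = 3.44·(1/2)^(59.64/21.6) + 3.44·(1/2)^(34.44/21.6) + 3.44·(1/2)^(9.24/21.6)
      = 0.50744 + 1.1392 + 2.5573 ≈ 4.2039 g.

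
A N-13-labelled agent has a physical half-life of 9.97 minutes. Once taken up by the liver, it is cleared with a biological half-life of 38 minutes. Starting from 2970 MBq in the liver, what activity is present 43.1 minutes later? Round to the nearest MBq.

68 MBq

1/t_eff = 1/t_phys + 1/t_biol = 1/9.97 + 1/38 = 0.12662 per minute.
t_eff = 9.97 × 38 / (9.97 + 38) ≈ 7.8979 minutes.
Remaining = 2970 × (1/2)^(43.1/7.8979) = 2970 × (1/2)^5.4572 ≈ 67.605 MBq.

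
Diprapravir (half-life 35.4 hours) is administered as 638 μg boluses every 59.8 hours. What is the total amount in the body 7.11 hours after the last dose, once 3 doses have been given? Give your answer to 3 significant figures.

The 3 doses were given 126.71, 66.91, 7.11 hours ago.
Total = 638·(1/2)^(126.71/35.4) + 638·(1/2)^(66.91/35.4) + 638·(1/2)^(7.11/35.4)
      = 53.373 + 172.12 + 555.09 ≈ 780.58 μg.

781 μg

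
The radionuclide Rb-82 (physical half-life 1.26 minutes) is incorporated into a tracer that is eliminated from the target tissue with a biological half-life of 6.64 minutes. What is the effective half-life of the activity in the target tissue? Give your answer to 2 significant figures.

1/t_eff = 1/t_phys + 1/t_biol = 1/1.26 + 1/6.64 = 0.94425 per minute.
t_eff = 1.26 × 6.64 / (1.26 + 6.64) ≈ 1.059 minutes.

1.1 minutes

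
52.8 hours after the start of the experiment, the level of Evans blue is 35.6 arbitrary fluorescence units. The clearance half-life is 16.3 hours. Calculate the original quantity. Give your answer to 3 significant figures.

336 arbitrary fluorescence units

Number of half-lives elapsed: n = 52.8/16.3 ≈ 3.2393.
A₀ = A × 2^n = 35.6 × 2^3.2393 = 35.6 × 9.4431 ≈ 336.18 arbitrary fluorescence units.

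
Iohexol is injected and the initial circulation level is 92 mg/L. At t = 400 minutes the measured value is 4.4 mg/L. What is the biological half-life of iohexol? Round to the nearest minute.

91 minutes

A/A₀ = 4.4/92 ≈ 0.047826.
n = log₂(20.909) ≈ 4.3861 half-lives elapsed in 400 minutes.
t½ = 400/4.3861 ≈ 91.198 minutes.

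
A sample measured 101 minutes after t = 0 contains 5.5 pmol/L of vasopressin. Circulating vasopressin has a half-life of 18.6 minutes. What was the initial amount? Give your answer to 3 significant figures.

237 pmol/L

Number of half-lives elapsed: n = 101/18.6 ≈ 5.4301.
A₀ = A × 2^n = 5.5 × 2^5.4301 = 5.5 × 43.115 ≈ 237.13 pmol/L.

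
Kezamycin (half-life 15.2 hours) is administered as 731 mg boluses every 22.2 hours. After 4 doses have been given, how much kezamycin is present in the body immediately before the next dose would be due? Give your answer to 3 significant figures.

The 4 doses were given 88.8, 66.6, 44.4, 22.2 hours ago.
Total = 731·(1/2)^(88.8/15.2) + 731·(1/2)^(66.6/15.2) + 731·(1/2)^(44.4/15.2) + 731·(1/2)^(22.2/15.2)
      = 12.743 + 35.07 + 96.515 + 265.62 ≈ 409.94 mg.

410 mg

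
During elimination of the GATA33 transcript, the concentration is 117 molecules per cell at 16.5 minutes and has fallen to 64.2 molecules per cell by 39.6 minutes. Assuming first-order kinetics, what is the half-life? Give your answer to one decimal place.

Over Δt = 39.6 − 16.5 = 23.1 minutes, the level fell by a factor of 117/64.2 ≈ 1.8224.
n = log₂(1.8224) ≈ 0.86586 half-lives, so t½ = 23.1/0.86586 ≈ 26.679 minutes.

26.7 minutes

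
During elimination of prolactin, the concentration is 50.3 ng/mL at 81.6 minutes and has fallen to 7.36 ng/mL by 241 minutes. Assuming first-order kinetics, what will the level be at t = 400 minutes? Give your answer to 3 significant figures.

1.08 ng/mL

Over Δt = 241 − 81.6 = 159.4 minutes, the level fell by a factor of 50.3/7.36 ≈ 6.8342.
n = log₂(6.8342) ≈ 2.7728 half-lives, so t½ = 159.4/2.7728 ≈ 57.487 minutes.
From t = 241 to t = 400: 7.36 × (1/2)^((400−241)/57.487) ≈ 1.0821 ng/mL.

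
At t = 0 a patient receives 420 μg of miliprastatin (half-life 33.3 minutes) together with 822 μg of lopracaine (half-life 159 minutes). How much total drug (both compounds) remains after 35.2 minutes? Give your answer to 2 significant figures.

miliprastatin: 420 × (1/2)^(35.2/33.3) = 420 × (1/2)^1.0571 ≈ 201.86 μg.
lopracaine: 822 × (1/2)^(35.2/159) = 822 × (1/2)^0.22138 ≈ 705.06 μg.
Total = 201.86 + 705.06 ≈ 906.92 μg.

910 μg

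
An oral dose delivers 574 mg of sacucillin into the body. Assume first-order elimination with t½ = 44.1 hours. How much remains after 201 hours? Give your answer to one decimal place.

24.4 mg

Number of half-lives: n = 201/44.1 ≈ 4.5578.
Remaining = 574 × (1/2)^4.5578 = 574 × 0.042458 ≈ 24.371 mg.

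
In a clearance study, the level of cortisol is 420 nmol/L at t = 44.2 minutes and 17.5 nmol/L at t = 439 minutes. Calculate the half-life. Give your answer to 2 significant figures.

86 minutes

Over Δt = 439 − 44.2 = 394.8 minutes, the level fell by a factor of 420/17.5 ≈ 24.
n = log₂(24) ≈ 4.585 half-lives, so t½ = 394.8/4.585 ≈ 86.108 minutes.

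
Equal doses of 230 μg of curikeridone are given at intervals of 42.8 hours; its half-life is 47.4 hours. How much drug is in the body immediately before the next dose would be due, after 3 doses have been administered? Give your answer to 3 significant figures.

The 3 doses were given 128.4, 85.6, 42.8 hours ago.
Total = 230·(1/2)^(128.4/47.4) + 230·(1/2)^(85.6/47.4) + 230·(1/2)^(42.8/47.4)
      = 35.179 + 65.78 + 123 ≈ 223.96 μg.

224 μg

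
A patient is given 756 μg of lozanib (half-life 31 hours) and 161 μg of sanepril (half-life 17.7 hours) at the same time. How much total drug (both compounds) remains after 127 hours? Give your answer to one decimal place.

45.3 μg

lozanib: 756 × (1/2)^(127/31) = 756 × (1/2)^4.0968 ≈ 44.184 μg.
sanepril: 161 × (1/2)^(127/17.7) = 161 × (1/2)^7.1751 ≈ 1.114 μg.
Total = 44.184 + 1.114 ≈ 45.299 μg.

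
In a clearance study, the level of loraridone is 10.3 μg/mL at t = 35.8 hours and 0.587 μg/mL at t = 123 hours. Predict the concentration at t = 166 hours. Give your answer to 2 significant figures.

Over Δt = 123 − 35.8 = 87.2 hours, the level fell by a factor of 10.3/0.587 ≈ 17.547.
n = log₂(17.547) ≈ 4.1331 half-lives, so t½ = 87.2/4.1331 ≈ 21.098 hours.
From t = 123 to t = 166: 0.587 × (1/2)^((166−123)/21.098) ≈ 0.14292 μg/mL.

0.14 μg/mL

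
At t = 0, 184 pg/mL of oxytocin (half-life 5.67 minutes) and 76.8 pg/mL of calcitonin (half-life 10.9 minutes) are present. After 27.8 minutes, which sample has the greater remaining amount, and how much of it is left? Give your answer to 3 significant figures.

oxytocin: 184 × (1/2)^4.903 ≈ 6.1499 pg/mL.
calcitonin: 76.8 × (1/2)^2.5505 ≈ 13.11 pg/mL.
Calcitonin has more remaining, at ≈ 13.11 pg/mL.

calcitonin, 13.1 pg/mL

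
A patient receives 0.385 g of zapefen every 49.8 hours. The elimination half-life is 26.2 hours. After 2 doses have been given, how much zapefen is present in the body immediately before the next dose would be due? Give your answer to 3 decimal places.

0.131 g

The 2 doses were given 99.6, 49.8 hours ago.
Total = 0.385·(1/2)^(99.6/26.2) + 0.385·(1/2)^(49.8/26.2)
      = 0.027611 + 0.1031 ≈ 0.13071 g.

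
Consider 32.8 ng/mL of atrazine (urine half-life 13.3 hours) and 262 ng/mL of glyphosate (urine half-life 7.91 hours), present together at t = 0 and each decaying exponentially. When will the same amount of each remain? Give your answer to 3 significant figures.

Set 32.8·(1/2)^(t/13.3) = 262·(1/2)^(t/7.91).
Taking log₂: log₂(32.8/262) = t·(1/13.3 − 1/7.91).
log₂(0.12519) = -2.9978; 1/13.3 − 1/7.91 = -0.051234.
t = -2.9978 / -0.051234 ≈ 58.512 hours.

58.5 hours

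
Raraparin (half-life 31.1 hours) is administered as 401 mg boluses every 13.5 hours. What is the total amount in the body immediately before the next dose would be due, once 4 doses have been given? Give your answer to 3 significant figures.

799 mg

The 4 doses were given 54, 40.5, 27, 13.5 hours ago.
Total = 401·(1/2)^(54/31.1) + 401·(1/2)^(40.5/31.1) + 401·(1/2)^(27/31.1) + 401·(1/2)^(13.5/31.1)
      = 120.35 + 162.6 + 219.68 + 296.81 ≈ 799.45 mg.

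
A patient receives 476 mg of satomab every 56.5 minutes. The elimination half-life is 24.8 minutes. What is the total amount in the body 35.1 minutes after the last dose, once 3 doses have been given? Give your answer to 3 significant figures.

223 mg

The 3 doses were given 148.1, 91.6, 35.1 minutes ago.
Total = 476·(1/2)^(148.1/24.8) + 476·(1/2)^(91.6/24.8) + 476·(1/2)^(35.1/24.8)
      = 7.5844 + 36.791 + 178.46 ≈ 222.84 mg.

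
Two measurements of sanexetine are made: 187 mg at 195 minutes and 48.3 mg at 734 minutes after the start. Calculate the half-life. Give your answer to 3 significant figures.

276 minutes

Over Δt = 734 − 195 = 539 minutes, the level fell by a factor of 187/48.3 ≈ 3.8716.
n = log₂(3.8716) ≈ 1.9529 half-lives, so t½ = 539/1.9529 ≈ 275.99 minutes.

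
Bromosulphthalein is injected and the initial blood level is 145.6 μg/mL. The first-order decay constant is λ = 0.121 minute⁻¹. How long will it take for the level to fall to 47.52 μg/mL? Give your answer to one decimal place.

9.3 minutes

t½ = ln 2 / λ = 0.69315 / 0.121 ≈ 5.7285 minutes.
Fraction remaining = 47.52/145.6 ≈ 0.32637.
n = log₂(145.6/47.52) = ln(3.064)/ln 2 ≈ 1.6154 half-lives.
t = n × t½ = 1.6154 × 5.7285 ≈ 9.2538 minutes.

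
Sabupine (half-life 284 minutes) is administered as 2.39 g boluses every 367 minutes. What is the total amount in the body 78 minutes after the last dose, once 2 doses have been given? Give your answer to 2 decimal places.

2.78 g

The 2 doses were given 445, 78 minutes ago.
Total = 2.39·(1/2)^(445/284) + 2.39·(1/2)^(78/284)
      = 0.8067 + 1.9757 ≈ 2.7824 g.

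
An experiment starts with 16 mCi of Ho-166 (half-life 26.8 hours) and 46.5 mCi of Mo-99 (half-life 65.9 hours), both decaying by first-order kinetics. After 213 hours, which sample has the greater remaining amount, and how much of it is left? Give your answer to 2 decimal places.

Mo-99, 4.95 mCi

Ho-166: 16 × (1/2)^7.9478 ≈ 0.064805 mCi.
Mo-99: 46.5 × (1/2)^3.2322 ≈ 4.9485 mCi.
Mo-99 has more remaining, at ≈ 4.9485 mCi.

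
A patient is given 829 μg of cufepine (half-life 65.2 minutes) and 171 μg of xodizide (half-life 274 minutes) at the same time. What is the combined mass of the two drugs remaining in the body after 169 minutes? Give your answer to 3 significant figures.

cufepine: 829 × (1/2)^(169/65.2) = 829 × (1/2)^2.592 ≈ 137.49 μg.
xodizide: 171 × (1/2)^(169/274) = 171 × (1/2)^0.61679 ≈ 111.51 μg.
Total = 137.49 + 111.51 ≈ 249 μg.

249 μg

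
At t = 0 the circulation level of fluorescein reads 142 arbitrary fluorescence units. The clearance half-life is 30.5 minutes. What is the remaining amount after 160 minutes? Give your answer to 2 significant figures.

3.7 arbitrary fluorescence units

Number of half-lives: n = 160/30.5 ≈ 5.2459.
Remaining = 142 × (1/2)^5.2459 = 142 × 0.026353 ≈ 3.7421 arbitrary fluorescence units.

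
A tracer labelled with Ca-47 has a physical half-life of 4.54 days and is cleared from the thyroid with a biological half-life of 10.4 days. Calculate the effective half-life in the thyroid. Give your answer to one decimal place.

1/t_eff = 1/t_phys + 1/t_biol = 1/4.54 + 1/10.4 = 0.31642 per day.
t_eff = 4.54 × 10.4 / (4.54 + 10.4) ≈ 3.1604 days.

3.2 days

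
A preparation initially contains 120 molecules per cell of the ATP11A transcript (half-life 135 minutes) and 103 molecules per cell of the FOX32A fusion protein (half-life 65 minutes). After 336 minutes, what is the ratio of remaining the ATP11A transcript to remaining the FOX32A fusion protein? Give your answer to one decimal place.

7.5

ATP11A transcript: 120 × (1/2)^(336/135) = 120 × (1/2)^2.4889 ≈ 21.377 molecules per cell.
FOX32A fusion protein: 103 × (1/2)^(336/65) = 103 × (1/2)^5.1692 ≈ 2.8625 molecules per cell.
Ratio ≈ 21.377 / 2.8625 ≈ 7.4681.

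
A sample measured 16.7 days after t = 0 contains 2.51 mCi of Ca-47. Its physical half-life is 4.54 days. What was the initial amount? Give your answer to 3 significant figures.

Number of half-lives elapsed: n = 16.7/4.54 ≈ 3.6784.
A₀ = A × 2^n = 2.51 × 2^3.6784 = 2.51 × 12.803 ≈ 32.136 mCi.

32.1 mCi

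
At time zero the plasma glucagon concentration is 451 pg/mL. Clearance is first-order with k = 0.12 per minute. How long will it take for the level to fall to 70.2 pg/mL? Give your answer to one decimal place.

15.5 minutes

t½ = ln 2 / k = 0.69315 / 0.12 ≈ 5.7762 minutes.
Fraction remaining = 70.2/451 ≈ 0.15565.
n = log₂(451/70.2) = ln(6.4245)/ln 2 ≈ 2.6836 half-lives.
t = n × t½ = 2.6836 × 5.7762 ≈ 15.501 minutes.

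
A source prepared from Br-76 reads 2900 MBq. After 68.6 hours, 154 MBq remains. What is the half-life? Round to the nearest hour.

16 hours

A/A₀ = 154/2900 ≈ 0.053103.
n = log₂(18.831) ≈ 4.2351 half-lives elapsed in 68.6 hours.
t½ = 68.6/4.2351 ≈ 16.198 hours.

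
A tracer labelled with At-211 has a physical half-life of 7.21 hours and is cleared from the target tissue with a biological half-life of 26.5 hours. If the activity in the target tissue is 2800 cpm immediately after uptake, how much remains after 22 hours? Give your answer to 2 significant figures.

190 cpm

1/t_eff = 1/t_phys + 1/t_biol = 1/7.21 + 1/26.5 = 0.17643 per hour.
t_eff = 7.21 × 26.5 / (7.21 + 26.5) ≈ 5.6679 hours.
Remaining = 2800 × (1/2)^(22/5.6679) = 2800 × (1/2)^3.8815 ≈ 189.98 cpm.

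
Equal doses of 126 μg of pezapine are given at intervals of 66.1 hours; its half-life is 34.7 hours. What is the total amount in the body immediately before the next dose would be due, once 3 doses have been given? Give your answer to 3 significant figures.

45.0 μg

The 3 doses were given 198.3, 132.2, 66.1 hours ago.
Total = 126·(1/2)^(198.3/34.7) + 126·(1/2)^(132.2/34.7) + 126·(1/2)^(66.1/34.7)
      = 2.3992 + 8.9848 + 33.646 ≈ 45.03 μg.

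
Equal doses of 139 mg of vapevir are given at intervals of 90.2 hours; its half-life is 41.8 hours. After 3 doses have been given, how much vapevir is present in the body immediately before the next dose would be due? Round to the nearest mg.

The 3 doses were given 270.6, 180.4, 90.2 hours ago.
Total = 139·(1/2)^(270.6/41.8) + 139·(1/2)^(180.4/41.8) + 139·(1/2)^(90.2/41.8)
      = 1.564 + 6.9796 + 31.148 ≈ 39.691 mg.

40 mg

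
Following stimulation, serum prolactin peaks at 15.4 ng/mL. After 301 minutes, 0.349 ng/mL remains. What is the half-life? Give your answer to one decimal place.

A/A₀ = 0.349/15.4 ≈ 0.022662.
n = log₂(44.126) ≈ 5.4636 half-lives elapsed in 301 minutes.
t½ = 301/5.4636 ≈ 55.092 minutes.

55.1 minutes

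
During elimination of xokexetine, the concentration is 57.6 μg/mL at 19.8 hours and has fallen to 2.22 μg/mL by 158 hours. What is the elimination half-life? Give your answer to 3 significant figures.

Over Δt = 158 − 19.8 = 138.2 hours, the level fell by a factor of 57.6/2.22 ≈ 25.946.
n = log₂(25.946) ≈ 4.6974 half-lives, so t½ = 138.2/4.6974 ≈ 29.42 hours.

29.4 hours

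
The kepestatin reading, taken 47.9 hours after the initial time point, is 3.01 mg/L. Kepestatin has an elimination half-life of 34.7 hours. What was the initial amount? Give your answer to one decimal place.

Number of half-lives elapsed: n = 47.9/34.7 ≈ 1.3804.
A₀ = A × 2^n = 3.01 × 2^1.3804 = 3.01 × 2.6034 ≈ 7.8363 mg/L.

7.8 mg/L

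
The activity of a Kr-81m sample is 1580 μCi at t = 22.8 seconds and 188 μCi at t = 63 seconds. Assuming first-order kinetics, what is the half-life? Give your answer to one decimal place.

13.1 seconds

Over Δt = 63 − 22.8 = 40.2 seconds, the level fell by a factor of 1580/188 ≈ 8.4043.
n = log₂(8.4043) ≈ 3.0711 half-lives, so t½ = 40.2/3.0711 ≈ 13.09 seconds.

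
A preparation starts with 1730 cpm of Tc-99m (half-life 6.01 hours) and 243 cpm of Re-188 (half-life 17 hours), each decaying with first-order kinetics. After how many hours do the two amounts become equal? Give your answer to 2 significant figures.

Set 1730·(1/2)^(t/6.01) = 243·(1/2)^(t/17).
Taking log₂: log₂(1730/243) = t·(1/6.01 − 1/17).
log₂(7.1193) = 2.8317; 1/6.01 − 1/17 = 0.10757.
t = 2.8317 / 0.10757 ≈ 26.326 hours.

26 hours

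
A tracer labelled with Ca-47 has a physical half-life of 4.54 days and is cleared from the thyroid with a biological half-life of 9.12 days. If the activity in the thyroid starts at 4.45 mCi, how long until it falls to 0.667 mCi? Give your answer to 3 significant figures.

8.30 days

1/t_eff = 1/t_phys + 1/t_biol = 1/4.54 + 1/9.12 = 0.32991 per day.
t_eff = 4.54 × 9.12 / (4.54 + 9.12) ≈ 3.0311 days.
n = log₂(4.45/0.667) ≈ 2.738; t = 2.738 × 3.0311 ≈ 8.2993 days.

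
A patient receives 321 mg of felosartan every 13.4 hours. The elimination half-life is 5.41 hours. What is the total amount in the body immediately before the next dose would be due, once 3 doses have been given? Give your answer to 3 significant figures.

69.9 mg

The 3 doses were given 40.2, 26.8, 13.4 hours ago.
Total = 321·(1/2)^(40.2/5.41) + 321·(1/2)^(26.8/5.41) + 321·(1/2)^(13.4/5.41)
      = 1.8606 + 10.358 + 57.661 ≈ 69.88 mg.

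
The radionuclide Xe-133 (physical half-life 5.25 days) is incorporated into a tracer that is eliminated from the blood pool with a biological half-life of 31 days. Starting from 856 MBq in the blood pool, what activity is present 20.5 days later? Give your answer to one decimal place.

1/t_eff = 1/t_phys + 1/t_biol = 1/5.25 + 1/31 = 0.22273 per day.
t_eff = 5.25 × 31 / (5.25 + 31) ≈ 4.4897 days.
Remaining = 856 × (1/2)^(20.5/4.4897) = 856 × (1/2)^4.5661 ≈ 36.137 MBq.

36.1 MBq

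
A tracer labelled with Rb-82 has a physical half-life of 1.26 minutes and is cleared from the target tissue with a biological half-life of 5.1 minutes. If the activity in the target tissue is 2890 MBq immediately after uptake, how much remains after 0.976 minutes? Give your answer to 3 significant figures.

1480 MBq

1/t_eff = 1/t_phys + 1/t_biol = 1/1.26 + 1/5.1 = 0.98973 per minute.
t_eff = 1.26 × 5.1 / (1.26 + 5.1) ≈ 1.0104 minutes.
Remaining = 2890 × (1/2)^(0.976/1.0104) = 2890 × (1/2)^0.96598 ≈ 1479.5 MBq.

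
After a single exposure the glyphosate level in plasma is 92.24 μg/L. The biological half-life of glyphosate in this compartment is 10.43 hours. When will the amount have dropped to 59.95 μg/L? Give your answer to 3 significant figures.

6.48 hours

Fraction remaining = 59.95/92.24 ≈ 0.64993.
n = log₂(92.24/59.95) = ln(1.5386)/ln 2 ≈ 0.62163 half-lives.
t = n × t½ = 0.62163 × 10.43 ≈ 6.4836 hours.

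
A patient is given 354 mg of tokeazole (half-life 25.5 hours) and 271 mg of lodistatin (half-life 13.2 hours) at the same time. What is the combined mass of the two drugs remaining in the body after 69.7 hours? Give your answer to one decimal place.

60.2 mg

tokeazole: 354 × (1/2)^(69.7/25.5) = 354 × (1/2)^2.7333 ≈ 53.234 mg.
lodistatin: 271 × (1/2)^(69.7/13.2) = 271 × (1/2)^5.2803 ≈ 6.9733 mg.
Total = 53.234 + 6.9733 ≈ 60.207 mg.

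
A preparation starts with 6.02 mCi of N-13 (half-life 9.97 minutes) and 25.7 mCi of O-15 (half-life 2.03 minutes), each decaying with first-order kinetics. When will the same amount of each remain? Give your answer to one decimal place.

5.3 minutes

Set 6.02·(1/2)^(t/9.97) = 25.7·(1/2)^(t/2.03).
Taking log₂: log₂(6.02/25.7) = t·(1/9.97 − 1/2.03).
log₂(0.23424) = -2.0939; 1/9.97 − 1/2.03 = -0.39231.
t = -2.0939 / -0.39231 ≈ 5.3374 minutes.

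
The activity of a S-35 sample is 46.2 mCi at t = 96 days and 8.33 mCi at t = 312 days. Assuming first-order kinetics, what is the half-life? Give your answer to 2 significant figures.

87 days

Over Δt = 312 − 96 = 216 days, the level fell by a factor of 46.2/8.33 ≈ 5.5462.
n = log₂(5.5462) ≈ 2.4715 half-lives, so t½ = 216/2.4715 ≈ 87.396 days.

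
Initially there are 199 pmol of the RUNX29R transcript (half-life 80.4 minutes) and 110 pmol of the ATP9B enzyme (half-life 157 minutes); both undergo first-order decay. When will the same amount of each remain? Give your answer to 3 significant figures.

Set 199·(1/2)^(t/80.4) = 110·(1/2)^(t/157).
Taking log₂: log₂(199/110) = t·(1/80.4 − 1/157).
log₂(1.8091) = 0.85526; 1/80.4 − 1/157 = 0.0060684.
t = 0.85526 / 0.0060684 ≈ 140.94 minutes.

141 minutes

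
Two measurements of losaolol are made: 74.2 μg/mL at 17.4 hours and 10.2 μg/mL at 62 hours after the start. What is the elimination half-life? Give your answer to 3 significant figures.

15.6 hours

Over Δt = 62 − 17.4 = 44.6 hours, the level fell by a factor of 74.2/10.2 ≈ 7.2745.
n = log₂(7.2745) ≈ 2.8629 half-lives, so t½ = 44.6/2.8629 ≈ 15.579 hours.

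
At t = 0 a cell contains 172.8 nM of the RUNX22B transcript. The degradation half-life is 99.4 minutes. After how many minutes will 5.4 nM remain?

5.4/172.8 = 1/32, so 5 half-lives have elapsed.
t = 5 × 99.4 = 497 minutes.

497 minutes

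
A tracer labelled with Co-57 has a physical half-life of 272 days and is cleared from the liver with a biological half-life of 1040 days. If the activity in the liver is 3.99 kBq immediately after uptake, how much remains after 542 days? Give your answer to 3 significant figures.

1/t_eff = 1/t_phys + 1/t_biol = 1/272 + 1/1040 = 0.004638 per day.
t_eff = 272 × 1040 / (272 + 1040) ≈ 215.61 days.
Remaining = 3.99 × (1/2)^(542/215.61) = 3.99 × (1/2)^2.5138 ≈ 0.69862 kBq.

0.699 kBq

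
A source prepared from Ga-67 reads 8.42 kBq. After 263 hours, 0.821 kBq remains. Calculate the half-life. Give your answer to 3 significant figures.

78.3 hours

A/A₀ = 0.821/8.42 ≈ 0.097506.
n = log₂(10.256) ≈ 3.3584 half-lives elapsed in 263 hours.
t½ = 263/3.3584 ≈ 78.312 hours.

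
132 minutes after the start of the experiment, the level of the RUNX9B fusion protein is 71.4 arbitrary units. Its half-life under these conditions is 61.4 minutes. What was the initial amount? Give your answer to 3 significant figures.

317 arbitrary units

Number of half-lives elapsed: n = 132/61.4 ≈ 2.1498.
A₀ = A × 2^n = 71.4 × 2^2.1498 = 71.4 × 4.4378 ≈ 316.86 arbitrary units.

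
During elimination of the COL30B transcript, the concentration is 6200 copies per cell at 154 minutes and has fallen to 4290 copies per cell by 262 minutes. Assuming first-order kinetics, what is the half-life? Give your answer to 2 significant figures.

Over Δt = 262 − 154 = 108 minutes, the level fell by a factor of 6200/4290 ≈ 1.4452.
n = log₂(1.4452) ≈ 0.53129 half-lives, so t½ = 108/0.53129 ≈ 203.28 minutes.

200 minutes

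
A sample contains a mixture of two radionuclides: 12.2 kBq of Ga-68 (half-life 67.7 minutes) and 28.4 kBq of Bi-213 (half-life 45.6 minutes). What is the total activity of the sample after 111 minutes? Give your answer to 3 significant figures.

9.17 kBq

Ga-68: 12.2 × (1/2)^(111/67.7) = 12.2 × (1/2)^1.6396 ≈ 3.9156 kBq.
Bi-213: 28.4 × (1/2)^(111/45.6) = 28.4 × (1/2)^2.4342 ≈ 5.2547 kBq.
Total = 3.9156 + 5.2547 ≈ 9.1703 kBq.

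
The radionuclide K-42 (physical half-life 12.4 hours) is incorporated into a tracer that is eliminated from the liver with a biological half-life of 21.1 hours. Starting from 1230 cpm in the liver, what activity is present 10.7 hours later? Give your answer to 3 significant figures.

1/t_eff = 1/t_phys + 1/t_biol = 1/12.4 + 1/21.1 = 0.12804 per hour.
t_eff = 12.4 × 21.1 / (12.4 + 21.1) ≈ 7.8101 hours.
Remaining = 1230 × (1/2)^(10.7/7.8101) = 1230 × (1/2)^1.37 ≈ 475.87 cpm.

476 cpm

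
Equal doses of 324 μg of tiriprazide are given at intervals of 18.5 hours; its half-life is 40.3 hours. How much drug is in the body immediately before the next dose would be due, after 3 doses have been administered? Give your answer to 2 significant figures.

The 3 doses were given 55.5, 37, 18.5 hours ago.
Total = 324·(1/2)^(55.5/40.3) + 324·(1/2)^(37/40.3) + 324·(1/2)^(18.5/40.3)
      = 124.73 + 171.46 + 235.7 ≈ 531.89 μg.

530 μg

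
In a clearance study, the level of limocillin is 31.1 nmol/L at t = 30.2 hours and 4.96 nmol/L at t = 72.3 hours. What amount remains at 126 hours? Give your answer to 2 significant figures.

Over Δt = 72.3 − 30.2 = 42.1 hours, the level fell by a factor of 31.1/4.96 ≈ 6.2702.
n = log₂(6.2702) ≈ 2.6485 half-lives, so t½ = 42.1/2.6485 ≈ 15.896 hours.
From t = 72.3 to t = 126: 4.96 × (1/2)^((126−72.3)/15.896) ≈ 0.47701 nmol/L.

0.48 nmol/L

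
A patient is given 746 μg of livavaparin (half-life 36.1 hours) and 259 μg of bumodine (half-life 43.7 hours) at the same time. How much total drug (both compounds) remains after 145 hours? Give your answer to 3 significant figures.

livavaparin: 746 × (1/2)^(145/36.1) = 746 × (1/2)^4.0166 ≈ 46.091 μg.
bumodine: 259 × (1/2)^(145/43.7) = 259 × (1/2)^3.3181 ≈ 25.969 μg.
Total = 46.091 + 25.969 ≈ 72.06 μg.

72.1 μg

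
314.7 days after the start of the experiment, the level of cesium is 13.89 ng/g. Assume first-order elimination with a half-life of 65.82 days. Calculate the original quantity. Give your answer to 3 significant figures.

Number of half-lives elapsed: n = 314.7/65.82 ≈ 4.7812.
A₀ = A × 2^n = 13.89 × 2^4.7812 = 13.89 × 27.497 ≈ 381.94 ng/g.

382 ng/g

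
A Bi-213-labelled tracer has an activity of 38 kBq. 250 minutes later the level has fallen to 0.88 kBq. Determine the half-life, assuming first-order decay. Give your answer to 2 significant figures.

A/A₀ = 0.88/38 ≈ 0.023158.
n = log₂(43.182) ≈ 5.4324 half-lives elapsed in 250 minutes.
t½ = 250/5.4324 ≈ 46.021 minutes.

46 minutes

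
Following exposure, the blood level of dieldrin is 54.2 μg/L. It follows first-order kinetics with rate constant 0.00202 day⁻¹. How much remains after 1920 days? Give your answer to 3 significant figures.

t½ = ln 2 / k = 0.69315 / 0.00202 ≈ 343.14 days.
Number of half-lives: n = 1920/343.14 ≈ 5.5953.
Remaining = 54.2 × (1/2)^5.5953 = 54.2 × 0.020684 ≈ 1.1211 μg/L.

1.12 μg/L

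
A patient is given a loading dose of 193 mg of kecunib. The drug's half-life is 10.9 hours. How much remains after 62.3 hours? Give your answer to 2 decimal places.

Number of half-lives: n = 62.3/10.9 ≈ 5.7156.
Remaining = 193 × (1/2)^5.7156 = 193 × 0.01903 ≈ 3.6728 mg.

3.67 mg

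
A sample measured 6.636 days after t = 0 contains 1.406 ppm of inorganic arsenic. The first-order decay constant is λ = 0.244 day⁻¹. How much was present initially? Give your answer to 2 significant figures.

7.1 ppm

t½ = ln 2 / λ = 0.69315 / 0.244 ≈ 2.8408 days.
Number of half-lives elapsed: n = 6.636/2.8408 ≈ 2.336.
A₀ = A × 2^n = 1.406 × 2^2.336 = 1.406 × 5.049 ≈ 7.0988 ppm.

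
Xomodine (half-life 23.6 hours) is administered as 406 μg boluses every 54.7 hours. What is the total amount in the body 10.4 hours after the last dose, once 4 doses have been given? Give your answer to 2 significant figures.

The 4 doses were given 174.5, 119.8, 65.1, 10.4 hours ago.
Total = 406·(1/2)^(174.5/23.6) + 406·(1/2)^(119.8/23.6) + 406·(1/2)^(65.1/23.6) + 406·(1/2)^(10.4/23.6)
      = 2.4137 + 12.034 + 59.999 + 299.14 ≈ 373.58 μg.

370 μg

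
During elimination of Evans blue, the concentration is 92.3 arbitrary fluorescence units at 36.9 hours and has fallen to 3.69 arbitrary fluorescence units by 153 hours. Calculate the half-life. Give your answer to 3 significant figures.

25.0 hours

Over Δt = 153 − 36.9 = 116.1 hours, the level fell by a factor of 92.3/3.69 ≈ 25.014.
n = log₂(25.014) ≈ 4.6446 half-lives, so t½ = 116.1/4.6446 ≈ 24.997 hours.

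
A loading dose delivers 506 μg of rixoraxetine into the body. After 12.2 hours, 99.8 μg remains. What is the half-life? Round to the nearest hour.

5 hours

A/A₀ = 99.8/506 ≈ 0.19723.
n = log₂(5.0701) ≈ 2.342 half-lives elapsed in 12.2 hours.
t½ = 12.2/2.342 ≈ 5.2092 hours.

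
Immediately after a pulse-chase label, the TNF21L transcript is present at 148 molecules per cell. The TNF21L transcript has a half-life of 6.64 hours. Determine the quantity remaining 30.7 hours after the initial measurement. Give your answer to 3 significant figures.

6.00 molecules per cell

Number of half-lives: n = 30.7/6.64 ≈ 4.6235.
Remaining = 148 × (1/2)^4.6235 = 148 × 0.040569 ≈ 6.0041 molecules per cell.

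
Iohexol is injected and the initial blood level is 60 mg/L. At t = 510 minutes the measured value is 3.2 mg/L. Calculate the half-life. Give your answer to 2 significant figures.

120 minutes

A/A₀ = 3.2/60 ≈ 0.053333.
n = log₂(18.75) ≈ 4.2288 half-lives elapsed in 510 minutes.
t½ = 510/4.2288 ≈ 120.6 minutes.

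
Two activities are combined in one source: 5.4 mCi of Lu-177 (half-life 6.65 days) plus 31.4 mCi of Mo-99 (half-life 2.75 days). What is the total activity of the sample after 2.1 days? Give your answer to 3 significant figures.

Lu-177: 5.4 × (1/2)^(2.1/6.65) = 5.4 × (1/2)^0.31579 ≈ 4.3384 mCi.
Mo-99: 31.4 × (1/2)^(2.1/2.75) = 31.4 × (1/2)^0.76364 ≈ 18.495 mCi.
Total = 4.3384 + 18.495 ≈ 22.833 mCi.

22.8 mCi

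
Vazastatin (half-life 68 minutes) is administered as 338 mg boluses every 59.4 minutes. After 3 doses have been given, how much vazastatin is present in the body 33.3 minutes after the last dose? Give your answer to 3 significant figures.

444 mg

The 3 doses were given 152.1, 92.7, 33.3 minutes ago.
Total = 338·(1/2)^(152.1/68) + 338·(1/2)^(92.7/68) + 338·(1/2)^(33.3/68)
      = 71.711 + 131.38 + 240.71 ≈ 443.81 mg.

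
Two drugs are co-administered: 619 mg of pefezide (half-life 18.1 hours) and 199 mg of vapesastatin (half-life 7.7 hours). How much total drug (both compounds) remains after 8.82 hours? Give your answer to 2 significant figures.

pefezide: 619 × (1/2)^(8.82/18.1) = 619 × (1/2)^0.48729 ≈ 441.57 mg.
vapesastatin: 199 × (1/2)^(8.82/7.7) = 199 × (1/2)^1.1455 ≈ 89.957 mg.
Total = 441.57 + 89.957 ≈ 531.53 mg.

530 mg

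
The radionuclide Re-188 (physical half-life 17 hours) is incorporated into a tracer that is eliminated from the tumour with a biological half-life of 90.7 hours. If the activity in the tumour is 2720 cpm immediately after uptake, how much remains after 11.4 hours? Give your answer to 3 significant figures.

1/t_eff = 1/t_phys + 1/t_biol = 1/17 + 1/90.7 = 0.069849 per hour.
t_eff = 17 × 90.7 / (17 + 90.7) ≈ 14.317 hours.
Remaining = 2720 × (1/2)^(11.4/14.317) = 2720 × (1/2)^0.79628 ≈ 1566.3 cpm.

1570 cpm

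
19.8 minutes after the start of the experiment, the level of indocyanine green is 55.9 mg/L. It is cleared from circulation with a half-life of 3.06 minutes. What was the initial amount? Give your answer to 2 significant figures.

5000 mg/L

Number of half-lives elapsed: n = 19.8/3.06 ≈ 6.4706.
A₀ = A × 2^n = 55.9 × 2^6.4706 = 55.9 × 88.683 ≈ 4957.4 mg/L.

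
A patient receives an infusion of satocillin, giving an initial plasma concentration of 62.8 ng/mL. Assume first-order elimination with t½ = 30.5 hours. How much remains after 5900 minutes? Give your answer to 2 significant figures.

Convert the elapsed time: 5900 minutes = 98.3333 hours.
Number of half-lives: n = 98.3333/30.5 ≈ 3.224.
Remaining = 62.8 × (1/2)^3.224 = 62.8 × 0.10702 ≈ 6.7209 ng/mL.

6.7 ng/mL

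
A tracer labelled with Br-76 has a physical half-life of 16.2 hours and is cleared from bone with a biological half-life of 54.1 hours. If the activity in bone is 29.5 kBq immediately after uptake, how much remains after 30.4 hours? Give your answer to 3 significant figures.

1/t_eff = 1/t_phys + 1/t_biol = 1/16.2 + 1/54.1 = 0.080213 per hour.
t_eff = 16.2 × 54.1 / (16.2 + 54.1) ≈ 12.467 hours.
Remaining = 29.5 × (1/2)^(30.4/12.467) = 29.5 × (1/2)^2.4385 ≈ 5.4422 kBq.

5.44 kBq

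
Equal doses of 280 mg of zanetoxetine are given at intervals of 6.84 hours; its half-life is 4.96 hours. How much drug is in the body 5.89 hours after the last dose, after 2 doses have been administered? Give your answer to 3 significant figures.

The 2 doses were given 12.73, 5.89 hours ago.
Total = 280·(1/2)^(12.73/4.96) + 280·(1/2)^(5.89/4.96)
      = 47.267 + 122.94 ≈ 170.2 mg.

170 mg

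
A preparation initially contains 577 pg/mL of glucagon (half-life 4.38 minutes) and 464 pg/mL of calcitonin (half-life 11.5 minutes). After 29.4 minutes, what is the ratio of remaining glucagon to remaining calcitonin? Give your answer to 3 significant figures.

0.0698

glucagon: 577 × (1/2)^(29.4/4.38) = 577 × (1/2)^6.7123 ≈ 5.5025 pg/mL.
calcitonin: 464 × (1/2)^(29.4/11.5) = 464 × (1/2)^2.5565 ≈ 78.873 pg/mL.
Ratio ≈ 5.5025 / 78.873 ≈ 0.069765.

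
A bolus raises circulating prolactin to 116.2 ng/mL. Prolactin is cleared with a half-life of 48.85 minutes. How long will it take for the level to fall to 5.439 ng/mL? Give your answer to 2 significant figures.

220 minutes

Fraction remaining = 5.439/116.2 ≈ 0.046807.
n = log₂(116.2/5.439) = ln(21.364)/ln 2 ≈ 4.4171 half-lives.
t = n × t½ = 4.4171 × 48.85 ≈ 215.78 minutes.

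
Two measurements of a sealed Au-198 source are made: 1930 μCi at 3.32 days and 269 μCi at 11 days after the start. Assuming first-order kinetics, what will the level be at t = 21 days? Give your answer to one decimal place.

Over Δt = 11 − 3.32 = 7.68 days, the level fell by a factor of 1930/269 ≈ 7.1747.
n = log₂(7.1747) ≈ 2.8429 half-lives, so t½ = 7.68/2.8429 ≈ 2.7014 days.
From t = 11 to t = 21: 269 × (1/2)^((21−11)/2.7014) ≈ 20.674 μCi.

20.7 μCi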